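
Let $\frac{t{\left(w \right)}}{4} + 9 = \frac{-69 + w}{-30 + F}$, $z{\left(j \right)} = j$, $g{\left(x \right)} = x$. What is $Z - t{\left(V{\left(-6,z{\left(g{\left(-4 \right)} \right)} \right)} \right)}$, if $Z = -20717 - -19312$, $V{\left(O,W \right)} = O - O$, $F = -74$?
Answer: $- \frac{35663}{26} \approx -1371.7$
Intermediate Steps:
$V{\left(O,W \right)} = 0$
$Z = -1405$ ($Z = -20717 + 19312 = -1405$)
$t{\left(w \right)} = - \frac{867}{26} - \frac{w}{26}$ ($t{\left(w \right)} = -36 + 4 \frac{-69 + w}{-30 - 74} = -36 + 4 \frac{-69 + w}{-104} = -36 + 4 \left(-69 + w\right) \left(- \frac{1}{104}\right) = -36 + 4 \left(\frac{69}{104} - \frac{w}{104}\right) = -36 - \left(- \frac{69}{26} + \frac{w}{26}\right) = - \frac{867}{26} - \frac{w}{26}$)
$Z - t{\left(V{\left(-6,z{\left(g{\left(-4 \right)} \right)} \right)} \right)} = -1405 - \left(- \frac{867}{26} - 0\right) = -1405 - \left(- \frac{867}{26} + 0\right) = -1405 - - \frac{867}{26} = -1405 + \frac{867}{26} = - \frac{35663}{26}$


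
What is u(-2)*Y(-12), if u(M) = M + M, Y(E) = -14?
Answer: 56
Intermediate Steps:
u(M) = 2*M
u(-2)*Y(-12) = (2*(-2))*(-14) = -4*(-14) = 56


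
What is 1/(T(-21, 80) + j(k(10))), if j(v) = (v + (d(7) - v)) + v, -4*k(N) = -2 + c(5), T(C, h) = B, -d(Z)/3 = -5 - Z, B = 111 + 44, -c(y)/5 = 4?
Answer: 2/393 ≈ 0.0050891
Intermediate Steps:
c(y) = -20 (c(y) = -5*4 = -20)
B = 155
d(Z) = 15 + 3*Z (d(Z) = -3*(-5 - Z) = 15 + 3*Z)
T(C, h) = 155
k(N) = 11/2 (k(N) = -(-2 - 20)/4 = -1/4*(-22) = 11/2)
j(v) = 36 + v (j(v) = (v + ((15 + 3*7) - v)) + v = (v + ((15 + 21) - v)) + v = (v + (36 - v)) + v = 36 + v)
1/(T(-21, 80) + j(k(10))) = 1/(155 + (36 + 11/2)) = 1/(155 + 83/2) = 1/(393/2) = 2/393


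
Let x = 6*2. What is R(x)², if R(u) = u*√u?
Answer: 1728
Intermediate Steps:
x = 12
R(u) = u^(3/2)
R(x)² = (12^(3/2))² = (24*√3)² = 1728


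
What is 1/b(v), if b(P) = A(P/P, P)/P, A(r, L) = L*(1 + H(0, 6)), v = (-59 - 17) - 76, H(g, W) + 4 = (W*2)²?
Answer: 1/141 ≈ 0.0070922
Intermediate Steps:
H(g, W) = -4 + 4*W² (H(g, W) = -4 + (W*2)² = -4 + (2*W)² = -4 + 4*W²)
v = -152 (v = -76 - 76 = -152)
A(r, L) = 141*L (A(r, L) = L*(1 + (-4 + 4*6²)) = L*(1 + (-4 + 4*36)) = L*(1 + (-4 + 144)) = L*(1 + 140) = L*141 = 141*L)
b(P) = 141 (b(P) = (141*P)/P = 141)
1/b(v) = 1/141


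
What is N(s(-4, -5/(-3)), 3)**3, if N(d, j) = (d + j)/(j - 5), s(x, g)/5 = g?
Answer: -4913/27 ≈ -181.96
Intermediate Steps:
s(x, g) = 5*g
N(d, j) = (d + j)/(-5 + j)
N(s(-4, -5/(-3)), 3)**3 = ((5*(-5/(-3)) + 3)/(-5 + 3))**3 = ((5*(-5*(-1/3)) + 3)/(-2))**3 = (-(5*(5/3) + 3)/2)**3 = (-(25/3 + 3)/2)**3 = (-1/2*34/3)**3 = (-17/3)**3 = -4913/27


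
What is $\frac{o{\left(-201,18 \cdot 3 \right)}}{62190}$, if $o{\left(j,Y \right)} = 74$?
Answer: $\frac{37}{31095} \approx 0.0011899$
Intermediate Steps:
$\frac{o{\left(-201,18 \cdot 3 \right)}}{62190} = \frac{74}{62190} = 74 \cdot \frac{1}{62190} = \frac{37}{31095}$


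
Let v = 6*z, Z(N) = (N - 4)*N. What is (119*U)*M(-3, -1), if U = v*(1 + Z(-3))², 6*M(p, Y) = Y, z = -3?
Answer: 172788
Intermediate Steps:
Z(N) = N*(-4 + N) (Z(N) = (-4 + N)*N = N*(-4 + N))
M(p, Y) = Y/6
v = -18 (v = 6*(-3) = -18)
U = -8712 (U = -18*(1 - 3*(-4 - 3))² = -18*(1 - 3*(-7))² = -18*(1 + 21)² = -18*22² = -18*484 = -8712)
(119*U)*M(-3, -1) = (119*(-8712))*((⅙)*(-1)) = -1036728*(-⅙) = 172788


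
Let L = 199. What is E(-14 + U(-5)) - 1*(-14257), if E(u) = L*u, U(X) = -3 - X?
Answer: 11869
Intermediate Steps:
E(u) = 199*u
E(-14 + U(-5)) - 1*(-14257) = 199*(-14 + (-3 - 1*(-5))) - 1*(-14257) = 199*(-14 + (-3 + 5)) + 14257 = 199*(-14 + 2) + 14257 = 199*(-12) + 14257 = -2388 + 14257 = 11869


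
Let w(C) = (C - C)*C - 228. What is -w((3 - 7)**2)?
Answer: 228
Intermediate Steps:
w(C) = -228 (w(C) = 0*C - 228 = 0 - 228 = -228)
-w((3 - 7)**2) = -1*(-228) = 228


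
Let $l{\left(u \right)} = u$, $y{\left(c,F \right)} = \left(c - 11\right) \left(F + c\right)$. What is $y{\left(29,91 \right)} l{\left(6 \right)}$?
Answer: $12960$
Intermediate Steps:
$y{\left(c,F \right)} = \left(-11 + c\right) \left(F + c\right)$
$y{\left(29,91 \right)} l{\left(6 \right)} = \left(29^{2} - 1001 - 319 + 91 \cdot 29\right) 6 = \left(841 - 1001 - 319 + 2639\right) 6 = 2160 \cdot 6 = 12960$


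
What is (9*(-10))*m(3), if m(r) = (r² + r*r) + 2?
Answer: -1800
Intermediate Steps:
m(r) = 2 + 2*r² (m(r) = (r² + r²) + 2 = 2*r² + 2 = 2 + 2*r²)
(9*(-10))*m(3) = (9*(-10))*(2 + 2*3²) = -90*(2 + 2*9) = -90*(2 + 18) = -90*20 = -1800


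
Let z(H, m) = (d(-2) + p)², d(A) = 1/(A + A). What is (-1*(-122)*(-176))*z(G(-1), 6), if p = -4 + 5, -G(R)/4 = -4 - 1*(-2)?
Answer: -12078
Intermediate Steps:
d(A) = 1/(2*A)
G(R) = 8 (G(R) = -4*(-4 - 1*(-2)) = -4*(-4 + 2) = -4*(-2) = 8)
p = 1
z(H, m) = 9/16 (z(H, m) = ((½)/(-2) + 1)² = ((½)*(-½) + 1)² = (-¼ + 1)² = (¾)² = 9/16)
(-1*(-122)*(-176))*z(G(-1), 6) = (-1*(-122)*(-176))*(9/16) = (122*(-176))*(9/16) = -21472*9/16 = -12078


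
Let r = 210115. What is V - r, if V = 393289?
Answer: 183174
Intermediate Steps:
V - r = 393289 - 1*210115 = 393289 - 210115 = 183174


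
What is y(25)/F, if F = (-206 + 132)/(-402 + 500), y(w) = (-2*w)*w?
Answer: 61250/37 ≈ 1655.4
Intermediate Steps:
y(w) = -2*w²
F = -37/49 (F = -74/98 = -74*1/98 = -37/49 ≈ -0.75510)
y(25)/F = (-2*25²)/(-37/49) = -2*625*(-49/37) = -1250*(-49/37) = 61250/37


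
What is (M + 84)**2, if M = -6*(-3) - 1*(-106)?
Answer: 43264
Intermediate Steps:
M = 124 (M = 18 + 106 = 124)
(M + 84)**2 = (124 + 84)**2 = 208**2 = 43264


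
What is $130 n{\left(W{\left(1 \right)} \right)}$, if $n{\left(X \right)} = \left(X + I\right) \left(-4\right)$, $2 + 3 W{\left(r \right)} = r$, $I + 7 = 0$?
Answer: $\frac{11440}{3} \approx 3813.3$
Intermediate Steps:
$I = -7$ ($I = -7 + 0 = -7$)
$W{\left(r \right)} = - \frac{2}{3} + \frac{r}{3}$
$n{\left(X \right)} = 28 - 4 X$ ($n{\left(X \right)} = \left(X - 7\right) \left(-4\right) = \left(-7 + X\right) \left(-4\right) = 28 - 4 X$)
$130 n{\left(W{\left(1 \right)} \right)} = 130 \left(28 - 4 \left(- \frac{2}{3} + \frac{1}{3} \cdot 1\right)\right) = 130 \left(28 - 4 \left(- \frac{2}{3} + \frac{1}{3}\right)\right) = 130 \left(28 - - \frac{4}{3}\right) = 130 \left(28 + \frac{4}{3}\right) = 130 \cdot \frac{88}{3} = \frac{11440}{3}$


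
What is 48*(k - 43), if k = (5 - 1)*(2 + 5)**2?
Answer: 7344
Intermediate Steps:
k = 196 (k = 4*7**2 = 4*49 = 196)
48*(k - 43) = 48*(196 - 43) = 48*153 = 7344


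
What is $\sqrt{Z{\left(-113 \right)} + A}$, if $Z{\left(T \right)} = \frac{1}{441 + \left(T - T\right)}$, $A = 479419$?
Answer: $\frac{2 \sqrt{52855945}}{21} \approx 692.4$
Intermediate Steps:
$Z{\left(T \right)} = \frac{1}{441}$ ($Z{\left(T \right)} = \frac{1}{441 + 0} = \frac{1}{441}$)
$\sqrt{Z{\left(-113 \right)} + A} = \sqrt{\frac{1}{441} + 479419} = \sqrt{\frac{211423780}{441}} = \frac{2 \sqrt{52855945}}{21}$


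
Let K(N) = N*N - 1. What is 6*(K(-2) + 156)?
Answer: 954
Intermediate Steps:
K(N) = -1 + N**2 (K(N) = N**2 - 1 = -1 + N**2)
6*(K(-2) + 156) = 6*((-1 + (-2)**2) + 156) = 6*((-1 + 4) + 156) = 6*(3 + 156) = 6*159 = 954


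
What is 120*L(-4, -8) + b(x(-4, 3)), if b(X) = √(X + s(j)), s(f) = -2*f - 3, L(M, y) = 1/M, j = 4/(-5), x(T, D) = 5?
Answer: -30 + 3*√10/5 ≈ -28.103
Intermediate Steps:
j = -⅘ (j = 4*(-⅕) = -⅘ ≈ -0.80000)
s(f) = -3 - 2*f
b(X) = √(-7/5 + X) (b(X) = √(X + (-3 - 2*(-⅘))) = √(X + (-3 + 8/5)) = √(X - 7/5) = √(-7/5 + X))
120*L(-4, -8) + b(x(-4, 3)) = 120/(-4) + √(-35 + 25*5)/5 = 120*(-¼) + √(-35 + 125)/5 = -30 + √90/5 = -30 + (3*√10)/5 = -30 + 3*√10/5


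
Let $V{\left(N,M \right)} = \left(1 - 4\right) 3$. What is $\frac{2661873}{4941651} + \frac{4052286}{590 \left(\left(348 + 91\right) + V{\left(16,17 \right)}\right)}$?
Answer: $\frac{3450050057381}{208949476450} \approx 16.511$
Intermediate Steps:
$V{\left(N,M \right)} = -9$ ($V{\left(N,M \right)} = \left(-3\right) 3 = -9$)
$\frac{2661873}{4941651} + \frac{4052286}{590 \left(\left(348 + 91\right) + V{\left(16,17 \right)}\right)} = \frac{2661873}{4941651} + \frac{4052286}{590 \left(\left(348 + 91\right) - 9\right)} = 2661873 \cdot \frac{1}{4941651} + \frac{4052286}{590 \left(439 - 9\right)} = \frac{887291}{1647217} + \frac{4052286}{590 \cdot 430} = \frac{887291}{1647217} + \frac{4052286}{253700} = \frac{887291}{1647217} + 4052286 \cdot \frac{1}{253700} = \frac{887291}{1647217} + \frac{2026143}{126850} = \frac{3450050057381}{208949476450}$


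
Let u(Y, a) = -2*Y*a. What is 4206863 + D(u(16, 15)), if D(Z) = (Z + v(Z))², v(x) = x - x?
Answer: 4437263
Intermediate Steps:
v(x) = 0
u(Y, a) = -2*Y*a
D(Z) = Z² (D(Z) = (Z + 0)² = Z²)
4206863 + D(u(16, 15)) = 4206863 + (-2*16*15)² = 4206863 + (-480)² = 4206863 + 230400 = 4437263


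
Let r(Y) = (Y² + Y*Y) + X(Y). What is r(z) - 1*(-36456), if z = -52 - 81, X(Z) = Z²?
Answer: 89523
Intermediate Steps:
z = -133
r(Y) = 3*Y² (r(Y) = (Y² + Y*Y) + Y² = (Y² + Y²) + Y² = 2*Y² + Y² = 3*Y²)
r(z) - 1*(-36456) = 3*(-133)² - 1*(-36456) = 3*17689 + 36456 = 53067 + 36456 = 89523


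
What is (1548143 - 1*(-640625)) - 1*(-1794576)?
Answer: 3983344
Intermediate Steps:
(1548143 - 1*(-640625)) - 1*(-1794576) = (1548143 + 640625) + 1794576 = 2188768 + 1794576 = 3983344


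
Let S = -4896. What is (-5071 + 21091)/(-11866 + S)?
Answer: -8010/8381 ≈ -0.95573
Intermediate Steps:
(-5071 + 21091)/(-11866 + S) = (-5071 + 21091)/(-11866 - 4896) = 16020/(-16762) = 16020*(-1/16762) = -8010/8381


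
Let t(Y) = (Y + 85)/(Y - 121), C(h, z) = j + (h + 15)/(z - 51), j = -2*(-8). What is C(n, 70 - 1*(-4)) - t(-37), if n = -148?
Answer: 19117/1817 ≈ 10.521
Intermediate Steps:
j = 16
C(h, z) = 16 + (15 + h)/(-51 + z) (C(h, z) = 16 + (h + 15)/(z - 51) = 16 + (15 + h)/(-51 + z))
t(Y) = (85 + Y)/(-121 + Y)
C(n, 70 - 1*(-4)) - t(-37) = (-801 - 148 + 16*(70 - 1*(-4)))/(-51 + (70 - 1*(-4))) - (85 - 37)/(-121 - 37) = (-801 - 148 + 16*(70 + 4))/(-51 + (70 + 4)) - 48/(-158) = (-801 - 148 + 16*74)/(-51 + 74) - (-1)*48/158 = (-801 - 148 + 1184)/23 - 1*(-24/79) = (1/23)*235 + 24/79 = 235/23 + 24/79 = 19117/1817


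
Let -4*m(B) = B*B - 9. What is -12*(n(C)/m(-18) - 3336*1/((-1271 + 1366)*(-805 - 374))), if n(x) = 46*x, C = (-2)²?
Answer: 7234208/261345 ≈ 27.681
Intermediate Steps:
m(B) = 9/4 - B²/4 (m(B) = -(B*B - 9)/4 = -(B² - 9)/4 = -(-9 + B²)/4 = 9/4 - B²/4)
C = 4
-12*(n(C)/m(-18) - 3336*1/((-1271 + 1366)*(-805 - 374))) = -12*((46*4)/(9/4 - ¼*(-18)²) - 3336*1/((-1271 + 1366)*(-805 - 374))) = -12*(184/(9/4 - ¼*324) - 3336/((-1179*95))) = -12*(184/(9/4 - 81) - 3336/(-112005)) = -12*(184/(-315/4) - 3336*(-1/112005)) = -12*(184*(-4/315) + 1112/37335) = -12*(-736/315 + 1112/37335) = -12*(-1808552/784035) = 7234208/261345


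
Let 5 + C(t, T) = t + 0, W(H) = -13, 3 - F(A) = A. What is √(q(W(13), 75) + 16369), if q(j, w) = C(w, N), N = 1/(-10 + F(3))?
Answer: √16439 ≈ 128.21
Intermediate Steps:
F(A) = 3 - A
N = -⅒ (N = 1/(-10 + (3 - 1*3)) = 1/(-10 + (3 - 3)) = 1/(-10 + 0) = 1/(-10) = -⅒ ≈ -0.10000)
C(t, T) = -5 + t (C(t, T) = -5 + (t + 0) = -5 + t)
q(j, w) = -5 + w
√(q(W(13), 75) + 16369) = √((-5 + 75) + 16369) = √(70 + 16369) = √16439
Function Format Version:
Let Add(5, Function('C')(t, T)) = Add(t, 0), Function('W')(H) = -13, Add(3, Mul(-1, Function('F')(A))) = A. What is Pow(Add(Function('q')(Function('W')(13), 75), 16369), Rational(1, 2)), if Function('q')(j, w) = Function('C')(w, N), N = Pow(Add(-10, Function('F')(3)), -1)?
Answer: Pow(16439, Rational(1, 2)) ≈ 128.21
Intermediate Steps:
Function('F')(A) = Add(3, Mul(-1, A))
N = Rational(-1, 10) (N = Pow(Add(-10, Add(3, Mul(-1, 3))), -1) = Pow(Add(-10, Add(3, -3)), -1) = Pow(Add(-10, 0), -1) = Pow(-10, -1) = Rational(-1, 10) ≈ -0.10000)
Function('C')(t, T) = Add(-5, t) (Function('C')(t, T) = Add(-5, Add(t, 0)) = Add(-5, t))
Function('q')(j, w) = Add(-5, w)
Pow(Add(Function('q')(Function('W')(13), 75), 16369), Rational(1, 2)) = Pow(Add(Add(-5, 75), 16369), Rational(1, 2)) = Pow(Add(70, 16369), Rational(1, 2)) = Pow(16439, Rational(1, 2))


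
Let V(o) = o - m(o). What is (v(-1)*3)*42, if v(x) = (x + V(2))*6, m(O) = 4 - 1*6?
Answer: 2268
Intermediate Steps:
m(O) = -2 (m(O) = 4 - 6 = -2)
V(o) = 2 + o (V(o) = o - 1*(-2) = o + 2 = 2 + o)
v(x) = 24 + 6*x (v(x) = (x + (2 + 2))*6 = (x + 4)*6 = (4 + x)*6 = 24 + 6*x)
(v(-1)*3)*42 = ((24 + 6*(-1))*3)*42 = ((24 - 6)*3)*42 = (18*3)*42 = 54*42 = 2268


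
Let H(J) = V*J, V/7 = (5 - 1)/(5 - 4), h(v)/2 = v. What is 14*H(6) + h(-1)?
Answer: 2350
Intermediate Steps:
h(v) = 2*v
V = 28 (V = 7*((5 - 1)/(5 - 4)) = 7*(4/1) = 7*(4*1) = 7*4 = 28)
H(J) = 28*J
14*H(6) + h(-1) = 14*(28*6) + 2*(-1) = 14*168 - 2 = 2352 - 2 = 2350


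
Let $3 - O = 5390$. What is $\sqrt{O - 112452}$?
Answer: $i \sqrt{117839} \approx 343.28 i$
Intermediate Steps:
$O = -5387$ ($O = 3 - 5390 = -5387$)
$\sqrt{O - 112452} = \sqrt{-5387 - 112452} = \sqrt{-117839} = i \sqrt{117839}$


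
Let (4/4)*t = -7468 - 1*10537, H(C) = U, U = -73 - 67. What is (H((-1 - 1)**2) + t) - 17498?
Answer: -35643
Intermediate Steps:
U = -140
H(C) = -140
t = -18005 (t = -7468 - 1*10537 = -7468 - 10537 = -18005)
(H((-1 - 1)**2) + t) - 17498 = (-140 - 18005) - 17498 = -18145 - 17498 = -35643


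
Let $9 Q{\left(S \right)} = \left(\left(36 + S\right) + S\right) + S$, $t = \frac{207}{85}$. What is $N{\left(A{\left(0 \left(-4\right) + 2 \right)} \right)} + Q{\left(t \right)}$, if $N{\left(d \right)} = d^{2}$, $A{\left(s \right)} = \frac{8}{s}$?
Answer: $\frac{1769}{85} \approx 20.812$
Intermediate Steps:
$t = \frac{207}{85}$ ($t = 207 \cdot \frac{1}{85} = \frac{207}{85} \approx 2.4353$)
$Q{\left(S \right)} = 4 + \frac{S}{3}$ ($Q{\left(S \right)} = \frac{\left(\left(36 + S\right) + S\right) + S}{9} = \frac{\left(36 + 2 S\right) + S}{9} = \frac{36 + 3 S}{9} = 4 + \frac{S}{3}$)
$N{\left(A{\left(0 \left(-4\right) + 2 \right)} \right)} + Q{\left(t \right)} = \left(\frac{8}{0 \left(-4\right) + 2}\right)^{2} + \left(4 + \frac{1}{3} \cdot \frac{207}{85}\right) = \left(\frac{8}{0 + 2}\right)^{2} + \left(4 + \frac{69}{85}\right) = \left(\frac{8}{2}\right)^{2} + \frac{409}{85} = \left(8 \cdot \frac{1}{2}\right)^{2} + \frac{409}{85} = 4^{2} + \frac{409}{85} = 16 + \frac{409}{85} = \frac{1769}{85}$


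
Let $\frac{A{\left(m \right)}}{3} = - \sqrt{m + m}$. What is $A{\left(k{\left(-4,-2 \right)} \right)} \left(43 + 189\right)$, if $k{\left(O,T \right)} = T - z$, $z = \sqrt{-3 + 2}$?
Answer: $- 696 \sqrt{-4 - 2 i} \approx -338.16 + 1432.5 i$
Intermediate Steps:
$z = i$ ($z = \sqrt{-1} = i \approx 1.0 i$)
$k{\left(O,T \right)} = T - i$
$A{\left(m \right)} = - 3 \sqrt{2} \sqrt{m}$ ($A{\left(m \right)} = 3 \left(- \sqrt{m + m}\right) = 3 \left(- \sqrt{2 m}\right) = 3 \left(- \sqrt{2} \sqrt{m}\right) = - 3 \sqrt{2} \sqrt{m}$)
$A{\left(k{\left(-4,-2 \right)} \right)} \left(43 + 189\right) = - 3 \sqrt{2} \sqrt{-2 - i} \left(43 + 189\right) = - 3 \sqrt{2} \sqrt{-2 - i} 232 = - 696 \sqrt{2} \sqrt{-2 - i}$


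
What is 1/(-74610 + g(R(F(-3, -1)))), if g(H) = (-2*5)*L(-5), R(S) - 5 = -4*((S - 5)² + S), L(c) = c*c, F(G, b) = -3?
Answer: -1/74860 ≈ -1.3358e-5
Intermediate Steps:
L(c) = c²
R(S) = 5 - 4*S - 4*(-5 + S)² (R(S) = 5 - 4*((S - 5)² + S) = 5 - 4*((-5 + S)² + S) = 5 - 4*(S + (-5 + S)²) = 5 + (-4*S - 4*(-5 + S)²) = 5 - 4*S - 4*(-5 + S)²)
g(H) = -250 (g(H) = -2*5*(-5)² = -10*25 = -250)
1/(-74610 + g(R(F(-3, -1)))) = 1/(-74610 - 250) = 1/(-74860) = -1/74860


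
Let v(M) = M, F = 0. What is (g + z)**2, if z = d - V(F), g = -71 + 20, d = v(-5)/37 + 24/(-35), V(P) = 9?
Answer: 6203610169/1677025 ≈ 3699.2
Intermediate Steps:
d = -1063/1295 (d = -5/37 + 24/(-35) = -5*1/37 + 24*(-1/35) = -5/37 - 24/35 = -1063/1295 ≈ -0.82085)
g = -51
z = -12718/1295 (z = -1063/1295 - 1*9 = -1063/1295 - 9 = -12718/1295 ≈ -9.8208)
(g + z)**2 = (-51 - 12718/1295)**2 = (-78763/1295)**2 = 6203610169/1677025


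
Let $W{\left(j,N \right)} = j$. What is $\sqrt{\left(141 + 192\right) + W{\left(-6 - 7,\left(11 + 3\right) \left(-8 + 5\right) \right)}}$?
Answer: $8 \sqrt{5} \approx 17.889$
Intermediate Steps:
$\sqrt{\left(141 + 192\right) + W{\left(-6 - 7,\left(11 + 3\right) \left(-8 + 5\right) \right)}} = \sqrt{\left(141 + 192\right) - 13} = \sqrt{333 - 13} = \sqrt{320} = 8 \sqrt{5}$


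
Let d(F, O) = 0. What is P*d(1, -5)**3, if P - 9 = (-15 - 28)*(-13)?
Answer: 0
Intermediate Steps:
P = 568 (P = 9 + (-15 - 28)*(-13) = 9 - 43*(-13) = 9 + 559 = 568)
P*d(1, -5)**3 = 568*0**3 = 568*0 = 0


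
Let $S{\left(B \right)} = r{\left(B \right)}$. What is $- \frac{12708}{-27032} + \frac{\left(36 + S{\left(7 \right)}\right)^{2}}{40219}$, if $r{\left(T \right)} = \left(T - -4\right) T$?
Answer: $\frac{214068665}{271800002} \approx 0.7876$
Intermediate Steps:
$r{\left(T \right)} = T \left(4 + T\right)$ ($r{\left(T \right)} = \left(T + 4\right) T = \left(4 + T\right) T = T \left(4 + T\right)$)
$S{\left(B \right)} = B \left(4 + B\right)$
$- \frac{12708}{-27032} + \frac{\left(36 + S{\left(7 \right)}\right)^{2}}{40219} = - \frac{12708}{-27032} + \frac{\left(36 + 7 \left(4 + 7\right)\right)^{2}}{40219} = \left(-12708\right) \left(- \frac{1}{27032}\right) + \left(36 + 7 \cdot 11\right)^{2} \cdot \frac{1}{40219} = \frac{3177}{6758} + \left(36 + 77\right)^{2} \cdot \frac{1}{40219} = \frac{3177}{6758} + 113^{2} \cdot \frac{1}{40219} = \frac{3177}{6758} + 12769 \cdot \frac{1}{40219} = \frac{3177}{6758} + \frac{12769}{40219} = \frac{214068665}{271800002}$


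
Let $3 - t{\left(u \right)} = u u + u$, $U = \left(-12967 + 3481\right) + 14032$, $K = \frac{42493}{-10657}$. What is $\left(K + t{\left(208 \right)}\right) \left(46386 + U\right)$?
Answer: $- \frac{23596369095432}{10657} \approx -2.2142 \cdot 10^{9}$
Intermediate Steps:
$K = - \frac{42493}{10657}$ ($K = 42493 \left(- \frac{1}{10657}\right) = - \frac{42493}{10657} \approx -3.9873$)
$U = 4546$ ($U = -9486 + 14032 = 4546$)
$t{\left(u \right)} = 3 - u - u^{2}$ ($t{\left(u \right)} = 3 - \left(u u + u\right) = 3 - \left(u^{2} + u\right) = 3 - \left(u + u^{2}\right) = 3 - u - u^{2}$)
$\left(K + t{\left(208 \right)}\right) \left(46386 + U\right) = \left(- \frac{42493}{10657} - 43469\right) \left(46386 + 4546\right) = \left(- \frac{42493}{10657} - 43469\right) 50932 = \left(- \frac{463291626}{10657}\right) 50932 = - \frac{23596369095432}{10657}$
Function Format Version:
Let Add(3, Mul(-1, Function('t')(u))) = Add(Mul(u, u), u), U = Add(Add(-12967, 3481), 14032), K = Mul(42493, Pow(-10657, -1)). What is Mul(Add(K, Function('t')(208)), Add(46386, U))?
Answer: Rational(-23596369095432, 10657) ≈ -2.2142e+9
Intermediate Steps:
K = Rational(-42493, 10657) (K = Mul(42493, Rational(-1, 10657)) = Rational(-42493, 10657) ≈ -3.9873)
U = 4546 (U = Add(-9486, 14032) = 4546)
Function('t')(u) = Add(3, Mul(-1, u), Mul(-1, Pow(u, 2))) (Function('t')(u) = Add(3, Mul(-1, Add(Mul(u, u), u))) = Add(3, Mul(-1, Add(Pow(u, 2), u))) = Add(3, Mul(-1, Add(u, Pow(u, 2)))) = Add(3, Add(Mul(-1, u), Mul(-1, Pow(u, 2)))) = Add(3, Mul(-1, u), Mul(-1, Pow(u, 2))))
Mul(Add(K, Function('t')(208)), Add(46386, U)) = Mul(Add(Rational(-42493, 10657), Add(3, Mul(-1, 208), Mul(-1, Pow(208, 2)))), Add(46386, 4546)) = Mul(Add(Rational(-42493, 10657), Add(3, -208, Mul(-1, 43264))), 50932) = Mul(Add(Rational(-42493, 10657), Add(3, -208, -43264)), 50932) = Mul(Add(Rational(-42493, 10657), -43469), 50932) = Mul(Rational(-463291626, 10657), 50932) = Rational(-23596369095432, 10657)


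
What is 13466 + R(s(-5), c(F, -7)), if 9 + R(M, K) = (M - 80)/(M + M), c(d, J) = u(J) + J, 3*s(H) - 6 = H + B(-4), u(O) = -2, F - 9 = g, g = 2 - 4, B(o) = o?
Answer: 26995/2 ≈ 13498.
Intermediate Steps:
g = -2
F = 7 (F = 9 - 2 = 7)
s(H) = 2/3 + H/3 (s(H) = 2 + (H - 4)/3 = 2 + (-4 + H)/3 = 2 + (-4/3 + H/3) = 2/3 + H/3)
c(d, J) = -2 + J
R(M, K) = -9 + (-80 + M)/(2*M) (R(M, K) = -9 + (M - 80)/(M + M) = -9 + (-80 + M)/((2*M)) = -9 + (-80 + M)*(1/(2*M)) = -9 + (-80 + M)/(2*M))
13466 + R(s(-5), c(F, -7)) = 13466 + (-17/2 - 40/(2/3 + (1/3)*(-5))) = 13466 + (-17/2 - 40/(2/3 - 5/3)) = 13466 + (-17/2 - 40/(-1)) = 13466 + (-17/2 - 40*(-1)) = 13466 + (-17/2 + 40) = 13466 + 63/2 = 26995/2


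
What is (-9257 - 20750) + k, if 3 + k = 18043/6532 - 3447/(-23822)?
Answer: -2334631418445/77802652 ≈ -30007.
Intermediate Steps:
k = -7239881/77802652 (k = -3 + (18043/6532 - 3447/(-23822)) = -3 + (18043*(1/6532) - 3447*(-1/23822)) = -3 + (18043/6532 + 3447/23822) = -3 + 226168075/77802652 = -7239881/77802652 ≈ -0.093054)
(-9257 - 20750) + k = (-9257 - 20750) - 7239881/77802652 = -30007 - 7239881/77802652 = -2334631418445/77802652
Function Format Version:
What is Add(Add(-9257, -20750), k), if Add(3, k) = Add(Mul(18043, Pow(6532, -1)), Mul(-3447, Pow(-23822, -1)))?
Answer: Rational(-2334631418445, 77802652) ≈ -30007.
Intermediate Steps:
k = Rational(-7239881, 77802652) (k = Add(-3, Add(Mul(18043, Pow(6532, -1)), Mul(-3447, Pow(-23822, -1)))) = Add(-3, Add(Mul(18043, Rational(1, 6532)), Mul(-3447, Rational(-1, 23822)))) = Add(-3, Add(Rational(18043, 6532), Rational(3447, 23822))) = Add(-3, Rational(226168075, 77802652)) = Rational(-7239881, 77802652) ≈ -0.093054)
Add(Add(-9257, -20750), k) = Add(Add(-9257, -20750), Rational(-7239881, 77802652)) = Add(-30007, Rational(-7239881, 77802652)) = Rational(-2334631418445, 77802652)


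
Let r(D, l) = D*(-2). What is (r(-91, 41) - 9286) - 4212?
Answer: -13316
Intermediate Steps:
r(D, l) = -2*D
(r(-91, 41) - 9286) - 4212 = (-2*(-91) - 9286) - 4212 = (182 - 9286) - 4212 = -9104 - 4212 = -13316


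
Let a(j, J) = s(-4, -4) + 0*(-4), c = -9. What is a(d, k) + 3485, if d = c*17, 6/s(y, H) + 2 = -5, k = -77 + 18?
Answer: 24389/7 ≈ 3484.1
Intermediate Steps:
k = -59
s(y, H) = -6/7 (s(y, H) = 6/(-2 - 5) = 6/(-7) = 6*(-1/7) = -6/7)
d = -153 (d = -9*17 = -153)
a(j, J) = -6/7 (a(j, J) = -6/7 + 0*(-4) = -6/7 + 0 = -6/7)
a(d, k) + 3485 = -6/7 + 3485 = 24389/7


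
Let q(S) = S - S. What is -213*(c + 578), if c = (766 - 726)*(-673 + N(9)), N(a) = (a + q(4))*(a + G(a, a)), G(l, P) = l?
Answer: 4230606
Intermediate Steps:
q(S) = 0
N(a) = 2*a² (N(a) = (a + 0)*(a + a) = a*(2*a) = 2*a²)
c = -20440 (c = (766 - 726)*(-673 + 2*9²) = 40*(-673 + 2*81) = 40*(-673 + 162) = 40*(-511) = -20440)
-213*(c + 578) = -213*(-20440 + 578) = -213*(-19862) = 4230606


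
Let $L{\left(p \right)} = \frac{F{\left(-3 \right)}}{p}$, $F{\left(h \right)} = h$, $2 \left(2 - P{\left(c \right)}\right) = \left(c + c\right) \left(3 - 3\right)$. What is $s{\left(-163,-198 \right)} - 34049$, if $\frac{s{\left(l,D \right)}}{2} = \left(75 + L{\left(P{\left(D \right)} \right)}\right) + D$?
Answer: $-34298$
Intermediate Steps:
$P{\left(c \right)} = 2$ ($P{\left(c \right)} = 2 - \frac{\left(c + c\right) \left(3 - 3\right)}{2} = 2 - \frac{2 c 0}{2} = 2 - 0 = 2 + 0 = 2$)
$L{\left(p \right)} = - \frac{3}{p}$
$s{\left(l,D \right)} = 147 + 2 D$ ($s{\left(l,D \right)} = 2 \left(\left(75 - \frac{3}{2}\right) + D\right) = 2 \left(\frac{147}{2} + D\right) = 147 + 2 D$)
$s{\left(-163,-198 \right)} - 34049 = \left(147 + 2 \left(-198\right)\right) - 34049 = \left(147 - 396\right) - 34049 = -249 - 34049 = -34298$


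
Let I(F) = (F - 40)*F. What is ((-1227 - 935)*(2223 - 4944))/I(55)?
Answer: 1960934/275 ≈ 7130.7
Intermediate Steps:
I(F) = F*(-40 + F) (I(F) = (-40 + F)*F = F*(-40 + F))
((-1227 - 935)*(2223 - 4944))/I(55) = ((-1227 - 935)*(2223 - 4944))/((55*(-40 + 55))) = (-2162*(-2721))/((55*15)) = 5882802/825 = 5882802*(1/825) = 1960934/275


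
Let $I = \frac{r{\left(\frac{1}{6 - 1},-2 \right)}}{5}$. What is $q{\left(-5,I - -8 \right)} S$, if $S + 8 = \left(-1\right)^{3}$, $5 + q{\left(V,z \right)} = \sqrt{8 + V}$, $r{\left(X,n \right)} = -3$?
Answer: $45 - 9 \sqrt{3} \approx 29.412$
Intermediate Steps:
$I = - \frac{3}{5} \approx -0.6$
$q{\left(V,z \right)} = -5 + \sqrt{8 + V}$
$S = -9$ ($S = -8 + \left(-1\right)^{3} = -8 - 1 = -9$)
$q{\left(-5,I - -8 \right)} S = \left(-5 + \sqrt{8 - 5}\right) \left(-9\right) = \left(-5 + \sqrt{3}\right) \left(-9\right) = 45 - 9 \sqrt{3}$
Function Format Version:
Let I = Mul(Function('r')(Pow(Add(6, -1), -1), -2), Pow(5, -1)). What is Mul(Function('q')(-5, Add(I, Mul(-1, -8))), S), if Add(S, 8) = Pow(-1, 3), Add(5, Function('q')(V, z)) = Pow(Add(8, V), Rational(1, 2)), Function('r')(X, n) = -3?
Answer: Add(45, Mul(-9, Pow(3, Rational(1, 2)))) ≈ 29.412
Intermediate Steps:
I = Rational(-3, 5) (I = Mul(-3, Pow(5, -1)) = Mul(-3, Rational(1, 5)) = Rational(-3, 5) ≈ -0.60000)
Function('q')(V, z) = Add(-5, Pow(Add(8, V), Rational(1, 2)))
S = -9 (S = Add(-8, Pow(-1, 3)) = Add(-8, -1) = -9)
Mul(Function('q')(-5, Add(I, Mul(-1, -8))), S) = Mul(Add(-5, Pow(Add(8, -5), Rational(1, 2))), -9) = Mul(Add(-5, Pow(3, Rational(1, 2))), -9) = Add(45, Mul(-9, Pow(3, Rational(1, 2))))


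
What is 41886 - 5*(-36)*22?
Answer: 45846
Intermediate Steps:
41886 - 5*(-36)*22 = 41886 + 180*22 = 41886 + 3960 = 45846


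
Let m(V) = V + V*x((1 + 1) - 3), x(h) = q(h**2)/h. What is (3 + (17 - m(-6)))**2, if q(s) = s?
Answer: 400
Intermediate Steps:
x(h) = h (x(h) = h**2/h = h)
m(V) = 0 (m(V) = V + V*((1 + 1) - 3) = V + V*(2 - 3) = V + V*(-1) = V - V = 0)
(3 + (17 - m(-6)))**2 = (3 + (17 - 1*0))**2 = (3 + (17 + 0))**2 = (3 + 17)**2 = 20**2 = 400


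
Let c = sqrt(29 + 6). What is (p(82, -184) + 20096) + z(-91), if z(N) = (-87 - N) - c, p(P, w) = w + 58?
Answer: 19974 - sqrt(35) ≈ 19968.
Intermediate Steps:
c = sqrt(35) ≈ 5.9161
p(P, w) = 58 + w
z(N) = -87 - N - sqrt(35) (z(N) = (-87 - N) - sqrt(35) = -87 - N - sqrt(35))
(p(82, -184) + 20096) + z(-91) = ((58 - 184) + 20096) + (-87 - 1*(-91) - sqrt(35)) = (-126 + 20096) + (-87 + 91 - sqrt(35)) = 19970 + (4 - sqrt(35)) = 19974 - sqrt(35)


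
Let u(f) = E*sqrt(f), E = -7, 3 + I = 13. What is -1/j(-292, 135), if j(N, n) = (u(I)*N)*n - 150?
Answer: -1/5076192090 - 1533*sqrt(10)/4230160075 ≈ -1.1462e-6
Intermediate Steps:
I = 10 (I = -3 + 13 = 10)
u(f) = -7*sqrt(f)
j(N, n) = -150 - 7*N*n*sqrt(10) (j(N, n) = ((-7*sqrt(10))*N)*n - 150 = (-7*N*sqrt(10))*n - 150 = -7*N*n*sqrt(10) - 150 = -150 - 7*N*n*sqrt(10))
-1/j(-292, 135) = -1/(-150 - 7*(-292)*135*sqrt(10)) = -1/(-150 + 275940*sqrt(10))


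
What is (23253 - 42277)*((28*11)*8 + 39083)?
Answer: -790390128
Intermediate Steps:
(23253 - 42277)*((28*11)*8 + 39083) = -19024*(308*8 + 39083) = -19024*(2464 + 39083) = -19024*41547 = -790390128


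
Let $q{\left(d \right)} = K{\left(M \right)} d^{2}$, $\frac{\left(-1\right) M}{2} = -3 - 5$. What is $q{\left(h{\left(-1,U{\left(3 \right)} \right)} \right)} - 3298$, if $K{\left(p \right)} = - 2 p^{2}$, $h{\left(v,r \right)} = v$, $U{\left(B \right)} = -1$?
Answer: $-3810$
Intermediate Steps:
$M = 16$ ($M = - 2 \left(-3 - 5\right) = \left(-2\right) \left(-8\right) = 16$)
$q{\left(d \right)} = - 512 d^{2}$ ($q{\left(d \right)} = - 2 \cdot 16^{2} d^{2} = \left(-2\right) 256 d^{2} = - 512 d^{2}$)
$q{\left(h{\left(-1,U{\left(3 \right)} \right)} \right)} - 3298 = - 512 \left(-1\right)^{2} - 3298 = \left(-512\right) 1 - 3298 = -512 - 3298 = -3810$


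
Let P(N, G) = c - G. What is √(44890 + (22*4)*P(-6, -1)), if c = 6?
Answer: √45506 ≈ 213.32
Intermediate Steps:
P(N, G) = 6 - G
√(44890 + (22*4)*P(-6, -1)) = √(44890 + (22*4)*(6 - 1*(-1))) = √(44890 + 88*(6 + 1)) = √(44890 + 88*7) = √(44890 + 616) = √45506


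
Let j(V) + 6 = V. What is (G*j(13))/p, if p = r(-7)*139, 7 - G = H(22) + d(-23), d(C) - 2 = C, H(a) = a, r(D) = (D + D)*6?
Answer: -1/278 ≈ -0.0035971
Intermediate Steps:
r(D) = 12*D (r(D) = (2*D)*6 = 12*D)
j(V) = -6 + V
d(C) = 2 + C
G = 6 (G = 7 - (22 + (2 - 23)) = 7 - (22 - 21) = 7 - 1*1 = 7 - 1 = 6)
p = -11676 (p = (12*(-7))*139 = -84*139 = -11676)
(G*j(13))/p = (6*(-6 + 13))/(-11676) = (6*7)*(-1/11676) = 42*(-1/11676) = -1/278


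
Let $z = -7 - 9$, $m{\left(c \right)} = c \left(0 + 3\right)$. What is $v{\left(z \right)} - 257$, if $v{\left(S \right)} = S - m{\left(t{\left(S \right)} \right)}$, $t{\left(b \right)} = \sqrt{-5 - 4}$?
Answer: $-273 - 9 i \approx -273.0 - 9.0 i$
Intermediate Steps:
$t{\left(b \right)} = 3 i$ ($t{\left(b \right)} = \sqrt{-9} = 3 i$)
$m{\left(c \right)} = 3 c$ ($m{\left(c \right)} = c 3 = 3 c$)
$z = -16$ ($z = -7 - 9 = -16$)
$v{\left(S \right)} = S - 9 i$ ($v{\left(S \right)} = S - 3 \cdot 3 i = S - 9 i$)
$v{\left(z \right)} - 257 = \left(-16 - 9 i\right) - 257 = -273 - 9 i$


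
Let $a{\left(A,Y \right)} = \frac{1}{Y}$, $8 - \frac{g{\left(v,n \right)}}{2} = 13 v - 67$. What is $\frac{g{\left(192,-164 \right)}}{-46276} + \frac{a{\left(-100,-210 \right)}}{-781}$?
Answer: $\frac{99272837}{948715845} \approx 0.10464$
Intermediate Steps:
$g{\left(v,n \right)} = 150 - 26 v$ ($g{\left(v,n \right)} = 16 - 2 \left(13 v - 67\right) = 16 - 2 \left(-67 + 13 v\right) = 16 - \left(-134 + 26 v\right) = 150 - 26 v$)
$\frac{g{\left(192,-164 \right)}}{-46276} + \frac{a{\left(-100,-210 \right)}}{-781} = \frac{150 - 4992}{-46276} + \frac{1}{\left(-210\right) \left(-781\right)} = \left(150 - 4992\right) \left(- \frac{1}{46276}\right) - - \frac{1}{164010} = \left(-4842\right) \left(- \frac{1}{46276}\right) + \frac{1}{164010} = \frac{2421}{23138} + \frac{1}{164010} = \frac{99272837}{948715845}$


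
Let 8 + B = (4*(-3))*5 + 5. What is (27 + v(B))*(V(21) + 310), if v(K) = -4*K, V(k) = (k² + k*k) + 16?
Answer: 337032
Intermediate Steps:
V(k) = 16 + 2*k² (V(k) = (k² + k²) + 16 = 2*k² + 16 = 16 + 2*k²)
B = -63 (B = -8 + ((4*(-3))*5 + 5) = -8 + (-12*5 + 5) = -8 + (-60 + 5) = -8 - 55 = -63)
(27 + v(B))*(V(21) + 310) = (27 - 4*(-63))*((16 + 2*21²) + 310) = (27 + 252)*((16 + 2*441) + 310) = 279*((16 + 882) + 310) = 279*(898 + 310) = 279*1208 = 337032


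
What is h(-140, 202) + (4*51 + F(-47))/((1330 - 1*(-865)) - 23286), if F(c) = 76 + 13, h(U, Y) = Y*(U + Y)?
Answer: 264143391/21091 ≈ 12524.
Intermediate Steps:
F(c) = 89
h(-140, 202) + (4*51 + F(-47))/((1330 - 1*(-865)) - 23286) = 202*(-140 + 202) + (4*51 + 89)/((1330 - 1*(-865)) - 23286) = 202*62 + (204 + 89)/((1330 + 865) - 23286) = 12524 + 293/(2195 - 23286) = 12524 + 293/(-21091) = 12524 + 293*(-1/21091) = 12524 - 293/21091 = 264143391/21091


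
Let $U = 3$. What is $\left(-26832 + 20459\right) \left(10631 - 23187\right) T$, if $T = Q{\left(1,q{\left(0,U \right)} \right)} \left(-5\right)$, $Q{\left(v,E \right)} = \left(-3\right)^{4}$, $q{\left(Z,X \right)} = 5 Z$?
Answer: $-32407852140$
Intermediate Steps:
$Q{\left(v,E \right)} = 81$
$T = -405$ ($T = 81 \left(-5\right) = -405$)
$\left(-26832 + 20459\right) \left(10631 - 23187\right) T = \left(-26832 + 20459\right) \left(10631 - 23187\right) \left(-405\right) = \left(-6373\right) \left(-12556\right) \left(-405\right) = 80019388 \left(-405\right) = -32407852140$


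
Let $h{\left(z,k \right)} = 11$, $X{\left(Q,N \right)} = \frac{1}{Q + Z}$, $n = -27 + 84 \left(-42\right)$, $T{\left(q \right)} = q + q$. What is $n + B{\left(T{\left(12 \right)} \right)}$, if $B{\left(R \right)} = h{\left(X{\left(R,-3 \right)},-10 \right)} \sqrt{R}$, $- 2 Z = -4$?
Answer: $-3555 + 22 \sqrt{6} \approx -3501.1$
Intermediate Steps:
$T{\left(q \right)} = 2 q$
$Z = 2$ ($Z = \left(- \frac{1}{2}\right) \left(-4\right) = 2$)
$n = -3555$ ($n = -27 - 3528 = -3555$)
$X{\left(Q,N \right)} = \frac{1}{2 + Q}$ ($X{\left(Q,N \right)} = \frac{1}{Q + 2} = \frac{1}{2 + Q}$)
$B{\left(R \right)} = 11 \sqrt{R}$
$n + B{\left(T{\left(12 \right)} \right)} = -3555 + 11 \sqrt{2 \cdot 12} = -3555 + 11 \sqrt{24} = -3555 + 11 \cdot 2 \sqrt{6} = -3555 + 22 \sqrt{6}$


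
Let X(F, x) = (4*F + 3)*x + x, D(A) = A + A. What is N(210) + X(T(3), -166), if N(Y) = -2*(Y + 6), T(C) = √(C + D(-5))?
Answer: -1096 - 664*I*√7 ≈ -1096.0 - 1756.8*I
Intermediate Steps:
D(A) = 2*A
T(C) = √(-10 + C) (T(C) = √(C + 2*(-5)) = √(C - 10) = √(-10 + C))
X(F, x) = x + x*(3 + 4*F) (X(F, x) = (3 + 4*F)*x + x = x*(3 + 4*F) + x = x + x*(3 + 4*F))
N(Y) = -12 - 2*Y (N(Y) = -2*(6 + Y) = -12 - 2*Y)
N(210) + X(T(3), -166) = (-12 - 2*210) + 4*(-166)*(1 + √(-10 + 3)) = (-12 - 420) + 4*(-166)*(1 + √(-7)) = -432 + 4*(-166)*(1 + I*√7) = -432 + (-664 - 664*I*√7) = -1096 - 664*I*√7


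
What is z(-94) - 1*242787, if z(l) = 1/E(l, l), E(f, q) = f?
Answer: -22821979/94 ≈ -2.4279e+5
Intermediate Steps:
z(l) = 1/l
z(-94) - 1*242787 = 1/(-94) - 1*242787 = -1/94 - 242787 = -22821979/94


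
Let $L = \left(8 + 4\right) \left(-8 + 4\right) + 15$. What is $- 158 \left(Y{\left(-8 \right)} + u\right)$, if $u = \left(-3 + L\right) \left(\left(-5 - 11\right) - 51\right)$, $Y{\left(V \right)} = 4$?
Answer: $-381728$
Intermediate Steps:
$L = -33$ ($L = 12 \left(-4\right) + 15 = -48 + 15 = -33$)
$u = 2412$ ($u = \left(-3 - 33\right) \left(\left(-5 - 11\right) - 51\right) = - 36 \left(-16 - 51\right) = \left(-36\right) \left(-67\right) = 2412$)
$- 158 \left(Y{\left(-8 \right)} + u\right) = - 158 \left(4 + 2412\right) = \left(-158\right) 2416 = -381728$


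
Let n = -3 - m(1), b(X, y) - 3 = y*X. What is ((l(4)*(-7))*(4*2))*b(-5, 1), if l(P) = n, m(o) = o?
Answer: -448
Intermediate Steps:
b(X, y) = 3 + X*y (b(X, y) = 3 + y*X = 3 + X*y)
n = -4 (n = -3 - 1*1 = -3 - 1 = -4)
l(P) = -4
((l(4)*(-7))*(4*2))*b(-5, 1) = ((-4*(-7))*(4*2))*(3 - 5*1) = (28*8)*(3 - 5) = 224*(-2) = -448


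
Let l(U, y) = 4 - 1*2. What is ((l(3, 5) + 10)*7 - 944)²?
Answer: 739600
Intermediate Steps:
l(U, y) = 2 (l(U, y) = 4 - 2 = 2)
((l(3, 5) + 10)*7 - 944)² = ((2 + 10)*7 - 944)² = (12*7 - 944)² = (84 - 944)² = (-860)² = 739600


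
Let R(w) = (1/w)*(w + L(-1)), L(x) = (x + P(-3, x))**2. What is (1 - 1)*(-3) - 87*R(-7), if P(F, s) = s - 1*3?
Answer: 1566/7 ≈ 223.71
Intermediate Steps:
P(F, s) = -3 + s (P(F, s) = s - 3 = -3 + s)
L(x) = (-3 + 2*x)**2 (L(x) = (x + (-3 + x))**2 = (-3 + 2*x)**2)
R(w) = (25 + w)/w (R(w) = (1/w)*(w + (-3 + 2*(-1))**2) = (w + (-3 - 2)**2)/w = (w + (-5)**2)/w = (w + 25)/w = (25 + w)/w)
(1 - 1)*(-3) - 87*R(-7) = (1 - 1)*(-3) - 87*(25 - 7)/(-7) = 0*(-3) - (-87)*18/7 = 0 - 87*(-18/7) = 0 + 1566/7 = 1566/7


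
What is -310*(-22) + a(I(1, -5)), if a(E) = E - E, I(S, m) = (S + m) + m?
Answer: 6820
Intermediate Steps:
I(S, m) = S + 2*m
a(E) = 0
-310*(-22) + a(I(1, -5)) = -310*(-22) + 0 = 6820 + 0 = 6820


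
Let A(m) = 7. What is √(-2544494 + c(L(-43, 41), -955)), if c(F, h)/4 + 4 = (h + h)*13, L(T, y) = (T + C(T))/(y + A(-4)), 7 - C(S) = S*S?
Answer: I*√2643830 ≈ 1626.0*I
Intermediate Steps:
C(S) = 7 - S² (C(S) = 7 - S*S = 7 - S²)
L(T, y) = (7 + T - T²)/(7 + y) (L(T, y) = (T + (7 - T²))/(y + 7) = (7 + T - T²)/(7 + y))
c(F, h) = -16 + 104*h (c(F, h) = -16 + 4*((h + h)*13) = -16 + 4*((2*h)*13) = -16 + 4*(26*h) = -16 + 104*h)
√(-2544494 + c(L(-43, 41), -955)) = √(-2544494 + (-16 + 104*(-955))) = √(-2544494 + (-16 - 99320)) = √(-2544494 - 99336) = √(-2643830) = I*√2643830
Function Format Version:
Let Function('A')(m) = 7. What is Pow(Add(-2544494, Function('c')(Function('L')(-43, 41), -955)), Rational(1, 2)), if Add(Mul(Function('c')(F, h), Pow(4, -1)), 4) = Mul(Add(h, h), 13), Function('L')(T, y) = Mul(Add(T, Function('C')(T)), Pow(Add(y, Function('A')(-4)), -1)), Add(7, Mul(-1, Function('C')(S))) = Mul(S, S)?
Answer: Mul(I, Pow(2643830, Rational(1, 2))) ≈ Mul(1626.0, I)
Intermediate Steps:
Function('C')(S) = Add(7, Mul(-1, Pow(S, 2))) (Function('C')(S) = Add(7, Mul(-1, Mul(S, S))) = Add(7, Mul(-1, Pow(S, 2))))
Function('L')(T, y) = Mul(Pow(Add(7, y), -1), Add(7, T, Mul(-1, Pow(T, 2)))) (Function('L')(T, y) = Mul(Add(T, Add(7, Mul(-1, Pow(T, 2)))), Pow(Add(y, 7), -1)) = Mul(Add(7, T, Mul(-1, Pow(T, 2))), Pow(Add(7, y), -1)) = Mul(Pow(Add(7, y), -1), Add(7, T, Mul(-1, Pow(T, 2)))))
Function('c')(F, h) = Add(-16, Mul(104, h)) (Function('c')(F, h) = Add(-16, Mul(4, Mul(Add(h, h), 13))) = Add(-16, Mul(4, Mul(Mul(2, h), 13))) = Add(-16, Mul(4, Mul(26, h))) = Add(-16, Mul(104, h)))
Pow(Add(-2544494, Function('c')(Function('L')(-43, 41), -955)), Rational(1, 2)) = Pow(Add(-2544494, Add(-16, Mul(104, -955))), Rational(1, 2)) = Pow(Add(-2544494, Add(-16, -99320)), Rational(1, 2)) = Pow(Add(-2544494, -99336), Rational(1, 2)) = Pow(-2643830, Rational(1, 2)) = Mul(I, Pow(2643830, Rational(1, 2)))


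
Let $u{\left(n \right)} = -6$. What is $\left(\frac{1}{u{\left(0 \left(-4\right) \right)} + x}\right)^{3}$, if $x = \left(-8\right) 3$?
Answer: $- \frac{1}{27000} \approx -3.7037 \cdot 10^{-5}$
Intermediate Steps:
$x = -24$
$\left(\frac{1}{u{\left(0 \left(-4\right) \right)} + x}\right)^{3} = \left(\frac{1}{-6 - 24}\right)^{3} = \left(\frac{1}{-30}\right)^{3} = \left(- \frac{1}{30}\right)^{3} = - \frac{1}{27000}$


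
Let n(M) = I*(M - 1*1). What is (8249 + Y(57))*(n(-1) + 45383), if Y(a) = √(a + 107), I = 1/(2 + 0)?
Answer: 374356118 + 90764*√41 ≈ 3.7494e+8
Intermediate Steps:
I = ½ (I = 1/2 = ½ ≈ 0.50000)
n(M) = -½ + M/2 (n(M) = (M - 1*1)/2 = (M - 1)/2 = (-1 + M)/2 = -½ + M/2)
Y(a) = √(107 + a)
(8249 + Y(57))*(n(-1) + 45383) = (8249 + √(107 + 57))*((-½ + (½)*(-1)) + 45383) = (8249 + √164)*((-½ - ½) + 45383) = (8249 + 2*√41)*(-1 + 45383) = (8249 + 2*√41)*45382 = 374356118 + 90764*√41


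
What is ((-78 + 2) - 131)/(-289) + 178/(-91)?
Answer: -32605/26299 ≈ -1.2398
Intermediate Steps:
((-78 + 2) - 131)/(-289) + 178/(-91) = (-76 - 131)*(-1/289) + 178*(-1/91) = -207*(-1/289) - 178/91 = 207/289 - 178/91 = -32605/26299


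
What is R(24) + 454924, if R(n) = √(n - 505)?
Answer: 454924 + I*√481 ≈ 4.5492e+5 + 21.932*I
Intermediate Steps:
R(n) = √(-505 + n)
R(24) + 454924 = √(-505 + 24) + 454924 = √(-481) + 454924 = I*√481 + 454924 = 454924 + I*√481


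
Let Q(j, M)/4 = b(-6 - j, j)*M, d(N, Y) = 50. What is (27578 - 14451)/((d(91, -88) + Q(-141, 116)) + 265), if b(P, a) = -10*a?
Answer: 13127/654555 ≈ 0.020055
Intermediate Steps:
Q(j, M) = -40*M*j (Q(j, M) = 4*((-10*j)*M) = 4*(-10*M*j) = -40*M*j)
(27578 - 14451)/((d(91, -88) + Q(-141, 116)) + 265) = (27578 - 14451)/((50 - 40*116*(-141)) + 265) = 13127/((50 + 654240) + 265) = 13127/(654290 + 265) = 13127/654555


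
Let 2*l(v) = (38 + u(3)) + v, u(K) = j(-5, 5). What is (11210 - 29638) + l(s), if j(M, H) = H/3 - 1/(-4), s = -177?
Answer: -443917/24 ≈ -18497.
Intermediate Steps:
j(M, H) = ¼ + H/3 (j(M, H) = H*(⅓) - 1*(-¼) = H/3 + ¼ = ¼ + H/3)
u(K) = 23/12 (u(K) = ¼ + (⅓)*5 = ¼ + 5/3 = 23/12)
l(v) = 479/24 + v/2 (l(v) = ((38 + 23/12) + v)/2 = (479/12 + v)/2 = 479/24 + v/2)
(11210 - 29638) + l(s) = (11210 - 29638) + (479/24 + (½)*(-177)) = -18428 + (479/24 - 177/2) = -18428 - 1645/24 = -443917/24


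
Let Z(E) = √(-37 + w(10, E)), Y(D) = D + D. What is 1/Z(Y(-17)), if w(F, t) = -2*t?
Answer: √31/31 ≈ 0.17961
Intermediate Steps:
Y(D) = 2*D
Z(E) = √(-37 - 2*E)
1/Z(Y(-17)) = 1/(√(-37 - 4*(-17))) = 1/(√(-37 - 2*(-34))) = 1/(√(-37 + 68)) = 1/(√31) = √31/31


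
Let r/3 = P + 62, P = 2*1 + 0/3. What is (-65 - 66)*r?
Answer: -25152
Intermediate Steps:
P = 2 (P = 2 + 0*(1/3) = 2 + 0 = 2)
r = 192 (r = 3*(2 + 62) = 3*64 = 192)
(-65 - 66)*r = (-65 - 66)*192 = -131*192 = -25152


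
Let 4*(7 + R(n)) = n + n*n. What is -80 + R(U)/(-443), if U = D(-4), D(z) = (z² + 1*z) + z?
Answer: -35451/443 ≈ -80.025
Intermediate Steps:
D(z) = z² + 2*z (D(z) = (z² + z) + z = (z + z²) + z = z² + 2*z)
U = 8 (U = -4*(2 - 4) = -4*(-2) = 8)
R(n) = -7 + n/4 + n²/4 (R(n) = -7 + (n + n*n)/4 = -7 + (n + n²)/4 = -7 + (n/4 + n²/4) = -7 + n/4 + n²/4)
-80 + R(U)/(-443) = -80 + (-7 + (¼)*8 + (¼)*8²)/(-443) = -80 + (-7 + 2 + (¼)*64)*(-1/443) = -80 + (-7 + 2 + 16)*(-1/443) = -80 + 11*(-1/443) = -80 - 11/443 = -35451/443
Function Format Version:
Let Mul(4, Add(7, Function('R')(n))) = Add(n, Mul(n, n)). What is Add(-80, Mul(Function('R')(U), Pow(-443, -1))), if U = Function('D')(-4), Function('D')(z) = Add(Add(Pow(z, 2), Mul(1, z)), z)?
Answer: Rational(-35451, 443) ≈ -80.025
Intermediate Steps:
Function('D')(z) = Add(Pow(z, 2), Mul(2, z)) (Function('D')(z) = Add(Add(Pow(z, 2), z), z) = Add(Add(z, Pow(z, 2)), z) = Add(Pow(z, 2), Mul(2, z)))
U = 8 (U = Mul(-4, Add(2, -4)) = Mul(-4, -2) = 8)
Function('R')(n) = Add(-7, Mul(Rational(1, 4), n), Mul(Rational(1, 4), Pow(n, 2))) (Function('R')(n) = Add(-7, Mul(Rational(1, 4), Add(n, Mul(n, n)))) = Add(-7, Mul(Rational(1, 4), Add(n, Pow(n, 2)))) = Add(-7, Add(Mul(Rational(1, 4), n), Mul(Rational(1, 4), Pow(n, 2)))) = Add(-7, Mul(Rational(1, 4), n), Mul(Rational(1, 4), Pow(n, 2))))
Add(-80, Mul(Function('R')(U), Pow(-443, -1))) = Add(-80, Mul(Add(-7, Mul(Rational(1, 4), 8), Mul(Rational(1, 4), Pow(8, 2))), Pow(-443, -1))) = Add(-80, Mul(Add(-7, 2, Mul(Rational(1, 4), 64)), Rational(-1, 443))) = Add(-80, Mul(Add(-7, 2, 16), Rational(-1, 443))) = Add(-80, Mul(11, Rational(-1, 443))) = Add(-80, Rational(-11, 443)) = Rational(-35451, 443)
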